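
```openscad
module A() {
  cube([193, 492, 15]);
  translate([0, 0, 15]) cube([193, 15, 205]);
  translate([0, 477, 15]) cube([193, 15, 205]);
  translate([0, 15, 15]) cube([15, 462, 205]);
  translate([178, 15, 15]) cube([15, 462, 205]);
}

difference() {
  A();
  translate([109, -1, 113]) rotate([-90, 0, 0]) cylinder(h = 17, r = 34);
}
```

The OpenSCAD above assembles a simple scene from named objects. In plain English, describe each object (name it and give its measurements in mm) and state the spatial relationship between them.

A is an open-topped rectangular box: outside dimensions 193×492×220 mm, with a uniform wall and base thickness of 15 mm. The base is a full 193×492 slab on the floor; four walls sit on top of the base. The front and back walls (the −y and +y sides) span the full width; the two side walls fit between them.

The open box has a circular hole of radius 34 mm through its front wall, centred at (x = 109, z = 113).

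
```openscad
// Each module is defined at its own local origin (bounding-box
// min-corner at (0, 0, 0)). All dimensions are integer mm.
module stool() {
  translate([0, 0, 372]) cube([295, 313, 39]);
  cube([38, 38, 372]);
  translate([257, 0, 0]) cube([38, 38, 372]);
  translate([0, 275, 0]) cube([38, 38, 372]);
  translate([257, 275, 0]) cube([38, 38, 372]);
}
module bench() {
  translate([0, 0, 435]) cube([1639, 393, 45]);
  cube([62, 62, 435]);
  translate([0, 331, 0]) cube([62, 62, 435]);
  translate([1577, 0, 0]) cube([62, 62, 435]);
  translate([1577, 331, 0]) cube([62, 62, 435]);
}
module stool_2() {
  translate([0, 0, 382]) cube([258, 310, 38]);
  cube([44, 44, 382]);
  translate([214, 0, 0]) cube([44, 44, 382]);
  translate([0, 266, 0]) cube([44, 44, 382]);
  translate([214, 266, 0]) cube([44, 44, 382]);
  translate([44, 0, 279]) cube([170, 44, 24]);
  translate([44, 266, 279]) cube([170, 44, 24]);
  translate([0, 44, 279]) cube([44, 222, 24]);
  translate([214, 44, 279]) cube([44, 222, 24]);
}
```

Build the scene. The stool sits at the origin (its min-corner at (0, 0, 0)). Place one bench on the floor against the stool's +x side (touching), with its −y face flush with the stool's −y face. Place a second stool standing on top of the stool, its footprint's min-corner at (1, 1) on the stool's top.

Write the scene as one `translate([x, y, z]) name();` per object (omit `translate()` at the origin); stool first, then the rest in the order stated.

stool();
translate([295, 0, 0]) bench();
translate([1, 1, 411]) stool_2();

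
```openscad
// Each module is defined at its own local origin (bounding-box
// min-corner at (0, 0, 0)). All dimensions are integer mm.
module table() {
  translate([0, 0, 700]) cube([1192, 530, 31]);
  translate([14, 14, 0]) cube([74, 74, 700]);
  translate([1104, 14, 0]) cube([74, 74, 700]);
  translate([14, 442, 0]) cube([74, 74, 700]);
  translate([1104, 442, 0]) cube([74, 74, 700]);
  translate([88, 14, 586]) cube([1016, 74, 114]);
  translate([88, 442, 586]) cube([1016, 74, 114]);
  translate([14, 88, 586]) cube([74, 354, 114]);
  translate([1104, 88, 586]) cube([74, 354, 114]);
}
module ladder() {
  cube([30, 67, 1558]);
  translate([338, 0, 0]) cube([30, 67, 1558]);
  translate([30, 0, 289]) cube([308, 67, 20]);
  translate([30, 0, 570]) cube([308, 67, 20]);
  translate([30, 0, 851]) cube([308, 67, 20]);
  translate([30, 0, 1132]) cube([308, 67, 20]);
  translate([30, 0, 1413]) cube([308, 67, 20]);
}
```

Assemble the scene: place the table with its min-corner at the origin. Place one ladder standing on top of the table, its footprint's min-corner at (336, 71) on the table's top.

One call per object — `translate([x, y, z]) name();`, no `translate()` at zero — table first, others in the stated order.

table();
translate([336, 71, 731]) ladder();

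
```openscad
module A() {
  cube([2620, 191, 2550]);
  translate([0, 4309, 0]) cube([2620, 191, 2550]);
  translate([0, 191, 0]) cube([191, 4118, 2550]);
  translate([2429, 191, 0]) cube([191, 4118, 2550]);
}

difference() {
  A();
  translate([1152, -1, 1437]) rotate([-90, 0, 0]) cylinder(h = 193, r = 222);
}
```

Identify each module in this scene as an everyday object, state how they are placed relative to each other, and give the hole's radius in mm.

A is a house frame. The house frame has a circular hole through its front wall. The hole's radius is 222 mm.

The subtracted cylinder has r = 222 mm.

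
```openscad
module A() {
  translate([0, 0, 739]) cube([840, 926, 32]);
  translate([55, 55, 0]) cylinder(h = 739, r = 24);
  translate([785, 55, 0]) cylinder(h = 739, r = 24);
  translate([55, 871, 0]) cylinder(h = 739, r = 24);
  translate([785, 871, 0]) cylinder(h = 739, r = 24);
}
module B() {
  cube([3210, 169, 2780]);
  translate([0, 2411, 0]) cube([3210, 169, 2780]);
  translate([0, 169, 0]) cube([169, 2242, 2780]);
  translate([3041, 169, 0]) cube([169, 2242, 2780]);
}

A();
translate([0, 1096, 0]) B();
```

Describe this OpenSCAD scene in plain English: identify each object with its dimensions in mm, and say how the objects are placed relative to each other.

A is a table: top 840 mm (x) × 926 mm (y), 32 mm thick, upper face at z = 771 mm, on four round legs of 48 mm diameter, each leg's bounding box inset 31 mm from the nearest pair of top edges, running from z = 0 to the bottom of the top.

B is the wall frame of a small rectangular building: four walls, each 2780 mm tall and 169 mm thick, enclosing a footprint 3210 mm (x) by 2580 mm (y) outside-to-outside, with no floor or roof. The front and back walls (the −y and +y sides) span the full width; the two side walls fit between them.

The house frame is on the floor beside the table on its +y side.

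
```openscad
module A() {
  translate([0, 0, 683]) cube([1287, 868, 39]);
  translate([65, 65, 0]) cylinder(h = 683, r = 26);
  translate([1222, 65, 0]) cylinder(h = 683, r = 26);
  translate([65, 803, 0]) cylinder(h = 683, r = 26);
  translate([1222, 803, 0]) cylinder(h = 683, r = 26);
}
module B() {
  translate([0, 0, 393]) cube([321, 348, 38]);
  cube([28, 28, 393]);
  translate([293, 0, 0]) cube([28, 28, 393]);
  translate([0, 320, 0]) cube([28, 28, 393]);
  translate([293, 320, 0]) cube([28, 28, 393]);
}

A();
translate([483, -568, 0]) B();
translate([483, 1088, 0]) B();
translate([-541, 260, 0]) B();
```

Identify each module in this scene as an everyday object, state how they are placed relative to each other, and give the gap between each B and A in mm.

Each stool's nearest face is 220 mm from the table's bounding box.

A is a table. B is a stool. Three stools sit around the table at the −y, +y, −x sides. The gap between each stool and the table is 220 mm.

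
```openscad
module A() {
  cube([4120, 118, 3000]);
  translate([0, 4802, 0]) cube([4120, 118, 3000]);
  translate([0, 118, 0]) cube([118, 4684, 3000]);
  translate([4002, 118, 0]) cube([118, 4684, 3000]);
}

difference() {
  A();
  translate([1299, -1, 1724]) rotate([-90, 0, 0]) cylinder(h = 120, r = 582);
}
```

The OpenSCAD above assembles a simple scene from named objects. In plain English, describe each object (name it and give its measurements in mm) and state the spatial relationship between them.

A is a box-shaped house frame (walls only): outside footprint 4120×4920 mm, wall height 3000 mm, wall thickness 118 mm. The two y-facing walls run the full x-width; the two x-facing walls fit between the inner faces of the y-facing walls.

The house frame has a circular hole of radius 582 mm through its front wall, centred at (x = 1299, z = 1724).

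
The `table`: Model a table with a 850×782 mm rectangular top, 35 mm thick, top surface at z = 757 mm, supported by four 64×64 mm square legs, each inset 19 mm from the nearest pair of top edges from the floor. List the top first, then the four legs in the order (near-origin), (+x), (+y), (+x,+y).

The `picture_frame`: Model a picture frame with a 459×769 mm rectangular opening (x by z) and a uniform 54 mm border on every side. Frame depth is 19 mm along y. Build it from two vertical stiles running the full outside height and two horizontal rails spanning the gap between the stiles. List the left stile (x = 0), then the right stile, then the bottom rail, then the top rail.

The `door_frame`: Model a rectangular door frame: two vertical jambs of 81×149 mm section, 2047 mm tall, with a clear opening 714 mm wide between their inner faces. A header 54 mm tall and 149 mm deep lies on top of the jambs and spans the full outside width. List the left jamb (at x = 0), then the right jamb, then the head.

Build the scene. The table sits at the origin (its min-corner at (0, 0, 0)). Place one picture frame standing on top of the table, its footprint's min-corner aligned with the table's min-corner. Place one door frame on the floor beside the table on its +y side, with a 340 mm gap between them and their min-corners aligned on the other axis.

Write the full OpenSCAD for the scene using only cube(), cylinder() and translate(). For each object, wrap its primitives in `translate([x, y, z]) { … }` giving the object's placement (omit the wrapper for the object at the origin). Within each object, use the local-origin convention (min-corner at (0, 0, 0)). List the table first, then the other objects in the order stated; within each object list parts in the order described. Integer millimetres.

translate([0, 0, 722]) cube([850, 782, 35]);
translate([19, 19, 0]) cube([64, 64, 722]);
translate([767, 19, 0]) cube([64, 64, 722]);
translate([19, 699, 0]) cube([64, 64, 722]);
translate([767, 699, 0]) cube([64, 64, 722]);
translate([0, 0, 757]) {
  cube([54, 19, 877]);
  translate([513, 0, 0]) cube([54, 19, 877]);
  translate([54, 0, 0]) cube([459, 19, 54]);
  translate([54, 0, 823]) cube([459, 19, 54]);
}
translate([0, 1122, 0]) {
  cube([81, 149, 2047]);
  translate([795, 0, 0]) cube([81, 149, 2047]);
  translate([0, 0, 2047]) cube([876, 149, 54]);
}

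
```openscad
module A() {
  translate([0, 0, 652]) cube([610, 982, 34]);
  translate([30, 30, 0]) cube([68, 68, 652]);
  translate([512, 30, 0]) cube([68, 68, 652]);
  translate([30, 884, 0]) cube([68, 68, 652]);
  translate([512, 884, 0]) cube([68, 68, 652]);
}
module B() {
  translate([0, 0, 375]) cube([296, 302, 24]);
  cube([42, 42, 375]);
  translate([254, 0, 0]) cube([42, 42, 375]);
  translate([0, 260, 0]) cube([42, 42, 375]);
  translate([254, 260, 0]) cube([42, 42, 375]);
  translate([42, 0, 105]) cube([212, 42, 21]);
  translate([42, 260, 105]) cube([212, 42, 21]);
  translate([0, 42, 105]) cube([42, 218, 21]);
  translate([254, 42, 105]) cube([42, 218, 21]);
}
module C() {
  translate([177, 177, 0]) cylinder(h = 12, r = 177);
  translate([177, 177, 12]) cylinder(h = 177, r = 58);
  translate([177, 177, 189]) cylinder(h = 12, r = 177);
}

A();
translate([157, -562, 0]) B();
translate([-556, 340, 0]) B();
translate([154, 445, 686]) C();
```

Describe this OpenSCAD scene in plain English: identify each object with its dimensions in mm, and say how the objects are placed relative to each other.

A is a table with a 610×982 mm rectangular top, 34 mm thick, top surface at z = 686 mm, supported by four 68×68 mm square legs, each inset 30 mm from the nearest pair of top edges, running from the floor.

B is a simple wooden stool: a rectangular seat 296 mm (x) by 302 mm (y), 24 mm thick, top face at z = 399 mm, on four square legs, each 42×42 mm in cross-section. The legs rest on z = 0, each flush with a corner of the seat. Four stretchers, 42 mm wide and 21 mm tall, connect adjacent legs with their undersides at z = 105 mm, each running between the inner faces of the legs it joins and aligned with the legs' outer faces on the other axis.

C is a spool: two coaxial disc flanges of radius 177 mm and thickness 12 mm, joined by a core cylinder of radius 58 mm and height 177 mm. The lower flange rests on z = 0 and the three cylinders share a vertical axis.

Two stools sit around the table at the −y, −x sides. The spool is on top of the table.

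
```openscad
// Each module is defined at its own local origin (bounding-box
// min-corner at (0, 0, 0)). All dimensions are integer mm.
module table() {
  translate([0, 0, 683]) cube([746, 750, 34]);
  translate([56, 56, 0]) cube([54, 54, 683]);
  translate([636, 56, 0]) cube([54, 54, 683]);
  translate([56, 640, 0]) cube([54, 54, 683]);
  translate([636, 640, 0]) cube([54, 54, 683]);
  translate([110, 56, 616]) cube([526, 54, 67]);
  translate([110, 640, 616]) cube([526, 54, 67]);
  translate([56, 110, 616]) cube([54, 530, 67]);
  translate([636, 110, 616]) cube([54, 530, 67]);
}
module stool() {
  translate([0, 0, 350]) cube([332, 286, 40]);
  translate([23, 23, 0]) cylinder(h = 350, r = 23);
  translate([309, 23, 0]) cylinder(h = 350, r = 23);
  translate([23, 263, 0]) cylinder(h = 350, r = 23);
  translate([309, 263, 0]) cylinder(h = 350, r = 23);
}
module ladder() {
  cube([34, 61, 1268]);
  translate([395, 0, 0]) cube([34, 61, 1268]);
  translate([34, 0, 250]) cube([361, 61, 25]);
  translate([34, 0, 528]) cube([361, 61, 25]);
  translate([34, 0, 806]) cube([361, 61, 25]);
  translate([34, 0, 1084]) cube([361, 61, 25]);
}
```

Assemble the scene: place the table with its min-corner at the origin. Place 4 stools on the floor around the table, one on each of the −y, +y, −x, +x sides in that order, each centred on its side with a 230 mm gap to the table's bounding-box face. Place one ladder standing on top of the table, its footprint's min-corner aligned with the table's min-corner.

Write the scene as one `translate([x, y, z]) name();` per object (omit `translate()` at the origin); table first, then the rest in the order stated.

table();
translate([207, -516, 0]) stool();
translate([207, 980, 0]) stool();
translate([-562, 232, 0]) stool();
translate([976, 232, 0]) stool();
translate([0, 0, 717]) ladder();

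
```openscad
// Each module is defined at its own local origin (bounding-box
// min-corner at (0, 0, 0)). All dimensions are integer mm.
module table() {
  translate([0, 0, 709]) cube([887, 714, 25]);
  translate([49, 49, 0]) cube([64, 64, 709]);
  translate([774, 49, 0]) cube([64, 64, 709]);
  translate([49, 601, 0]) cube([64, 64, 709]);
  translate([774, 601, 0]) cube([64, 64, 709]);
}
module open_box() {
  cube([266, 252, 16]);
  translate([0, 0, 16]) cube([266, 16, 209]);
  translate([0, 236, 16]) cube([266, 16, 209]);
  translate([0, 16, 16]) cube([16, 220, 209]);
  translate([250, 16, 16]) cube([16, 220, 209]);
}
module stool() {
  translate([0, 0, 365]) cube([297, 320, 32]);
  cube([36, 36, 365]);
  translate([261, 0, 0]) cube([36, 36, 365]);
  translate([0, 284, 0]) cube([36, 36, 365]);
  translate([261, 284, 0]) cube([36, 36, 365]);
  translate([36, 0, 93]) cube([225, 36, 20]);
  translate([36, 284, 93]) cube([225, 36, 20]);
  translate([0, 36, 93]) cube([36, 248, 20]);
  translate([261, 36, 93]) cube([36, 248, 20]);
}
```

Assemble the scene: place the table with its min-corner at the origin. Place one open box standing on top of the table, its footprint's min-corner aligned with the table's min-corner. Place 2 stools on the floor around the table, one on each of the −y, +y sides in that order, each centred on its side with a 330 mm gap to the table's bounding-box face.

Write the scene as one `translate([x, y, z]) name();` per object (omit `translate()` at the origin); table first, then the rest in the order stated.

table();
translate([0, 0, 734]) open_box();
translate([295, -650, 0]) stool();
translate([295, 1044, 0]) stool();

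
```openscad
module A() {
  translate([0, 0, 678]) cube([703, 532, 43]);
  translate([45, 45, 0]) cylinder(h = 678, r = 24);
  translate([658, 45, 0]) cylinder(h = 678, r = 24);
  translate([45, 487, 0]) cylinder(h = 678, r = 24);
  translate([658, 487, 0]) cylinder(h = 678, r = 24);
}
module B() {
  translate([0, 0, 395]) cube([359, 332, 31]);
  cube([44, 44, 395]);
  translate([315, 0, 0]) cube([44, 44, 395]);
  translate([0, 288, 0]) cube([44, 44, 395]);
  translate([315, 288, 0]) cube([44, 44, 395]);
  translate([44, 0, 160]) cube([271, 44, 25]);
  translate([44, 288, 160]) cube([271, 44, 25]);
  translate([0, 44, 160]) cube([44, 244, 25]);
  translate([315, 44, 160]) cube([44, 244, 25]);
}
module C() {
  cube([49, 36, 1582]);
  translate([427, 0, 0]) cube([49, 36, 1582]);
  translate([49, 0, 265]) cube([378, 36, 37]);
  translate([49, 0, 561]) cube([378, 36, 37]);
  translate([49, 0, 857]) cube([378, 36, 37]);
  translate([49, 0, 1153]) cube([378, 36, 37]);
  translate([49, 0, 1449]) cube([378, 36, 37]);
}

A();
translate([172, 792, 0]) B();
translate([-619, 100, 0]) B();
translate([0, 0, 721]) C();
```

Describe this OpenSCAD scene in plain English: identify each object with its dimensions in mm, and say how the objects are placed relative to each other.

A is a table: top 703 mm (x) × 532 mm (y), 43 mm thick, upper face at z = 721 mm, on four round legs of 48 mm diameter, each leg's bounding box inset 21 mm from the nearest pair of top edges, running from z = 0 to the bottom of the top.

B is a simple wooden stool: a rectangular seat 359 mm (x) by 332 mm (y), 31 mm thick, top face at z = 426 mm, on four square legs, each 44×44 mm in cross-section. The legs rest on z = 0, each flush with a corner of the seat. Four stretchers, 44 mm wide and 25 mm tall, connect adjacent legs with their undersides at z = 160 mm, each running between the inner faces of the legs it joins and aligned with the legs' outer faces on the other axis.

C is a wooden ladder with two side rails of 49×36 mm section and 1582 mm height, set 476 mm apart overall. Between them run 5 rectangular rungs (36 mm deep, 37 mm thick), front faces flush with the rails' −y face. The bottom of the first rung is 265 mm above the floor and each subsequent rung is 296 mm higher than the one below.

Two stools sit around the table at the +y, −x sides. The ladder is on top of the table.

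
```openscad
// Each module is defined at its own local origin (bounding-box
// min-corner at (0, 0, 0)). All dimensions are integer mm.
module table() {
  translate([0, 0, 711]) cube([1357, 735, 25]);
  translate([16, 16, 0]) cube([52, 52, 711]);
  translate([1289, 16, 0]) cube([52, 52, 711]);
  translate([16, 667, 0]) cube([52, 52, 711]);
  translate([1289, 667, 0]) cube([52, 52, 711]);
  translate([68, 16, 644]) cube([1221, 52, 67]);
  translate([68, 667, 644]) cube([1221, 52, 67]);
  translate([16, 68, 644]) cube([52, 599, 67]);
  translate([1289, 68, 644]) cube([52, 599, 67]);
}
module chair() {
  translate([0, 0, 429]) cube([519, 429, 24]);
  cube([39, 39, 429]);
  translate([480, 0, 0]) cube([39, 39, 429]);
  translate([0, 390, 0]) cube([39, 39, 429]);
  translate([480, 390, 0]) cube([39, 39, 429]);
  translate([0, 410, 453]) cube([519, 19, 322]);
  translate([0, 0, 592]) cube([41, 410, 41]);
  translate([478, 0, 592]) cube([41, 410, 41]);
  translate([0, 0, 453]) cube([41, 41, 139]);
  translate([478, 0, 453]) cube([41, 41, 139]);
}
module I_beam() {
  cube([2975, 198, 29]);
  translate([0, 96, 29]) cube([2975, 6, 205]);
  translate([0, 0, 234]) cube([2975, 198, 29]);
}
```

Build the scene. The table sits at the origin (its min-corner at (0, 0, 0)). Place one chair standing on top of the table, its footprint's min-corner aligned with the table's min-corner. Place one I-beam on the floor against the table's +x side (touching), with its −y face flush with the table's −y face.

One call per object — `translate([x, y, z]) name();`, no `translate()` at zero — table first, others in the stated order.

table();
translate([0, 0, 736]) chair();
translate([1357, 0, 0]) I_beam();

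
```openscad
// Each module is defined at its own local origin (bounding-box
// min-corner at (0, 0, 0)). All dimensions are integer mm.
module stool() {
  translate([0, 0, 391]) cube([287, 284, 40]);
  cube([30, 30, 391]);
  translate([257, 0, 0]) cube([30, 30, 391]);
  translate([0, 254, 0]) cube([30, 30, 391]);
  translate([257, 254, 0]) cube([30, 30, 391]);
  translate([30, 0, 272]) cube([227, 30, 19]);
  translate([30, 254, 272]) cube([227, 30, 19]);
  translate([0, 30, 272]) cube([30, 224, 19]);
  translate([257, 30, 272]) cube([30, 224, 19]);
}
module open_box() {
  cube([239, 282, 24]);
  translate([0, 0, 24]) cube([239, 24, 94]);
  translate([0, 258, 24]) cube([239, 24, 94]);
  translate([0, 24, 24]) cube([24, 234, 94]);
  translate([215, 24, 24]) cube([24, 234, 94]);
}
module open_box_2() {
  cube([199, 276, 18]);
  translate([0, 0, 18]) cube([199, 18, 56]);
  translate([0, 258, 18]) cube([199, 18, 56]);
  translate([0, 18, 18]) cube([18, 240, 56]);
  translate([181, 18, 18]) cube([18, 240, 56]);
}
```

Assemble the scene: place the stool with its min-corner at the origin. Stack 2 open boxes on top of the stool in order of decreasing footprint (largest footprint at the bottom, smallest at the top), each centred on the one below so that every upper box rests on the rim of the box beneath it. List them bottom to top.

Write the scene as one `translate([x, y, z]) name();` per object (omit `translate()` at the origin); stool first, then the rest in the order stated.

stool();
translate([24, 1, 431]) open_box();
translate([44, 4, 549]) open_box_2();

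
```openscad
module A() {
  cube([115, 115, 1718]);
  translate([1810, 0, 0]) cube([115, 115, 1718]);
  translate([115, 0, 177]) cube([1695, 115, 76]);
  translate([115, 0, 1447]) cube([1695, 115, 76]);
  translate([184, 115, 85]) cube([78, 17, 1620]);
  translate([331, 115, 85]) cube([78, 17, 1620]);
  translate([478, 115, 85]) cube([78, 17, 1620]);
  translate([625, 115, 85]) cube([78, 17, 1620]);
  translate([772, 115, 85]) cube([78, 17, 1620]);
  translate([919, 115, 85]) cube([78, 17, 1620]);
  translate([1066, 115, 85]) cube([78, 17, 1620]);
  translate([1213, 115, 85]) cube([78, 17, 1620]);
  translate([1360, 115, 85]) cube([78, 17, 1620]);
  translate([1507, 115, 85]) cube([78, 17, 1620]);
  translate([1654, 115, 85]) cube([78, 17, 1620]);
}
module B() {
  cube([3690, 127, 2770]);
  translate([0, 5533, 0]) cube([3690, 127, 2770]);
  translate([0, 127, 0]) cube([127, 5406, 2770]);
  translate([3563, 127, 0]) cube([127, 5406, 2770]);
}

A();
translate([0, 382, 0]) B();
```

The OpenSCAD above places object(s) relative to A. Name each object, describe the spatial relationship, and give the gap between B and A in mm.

A is a fence section. B is a house frame. The house frame is on the floor beside the fence section on its +y side. The gap between the house frame and the fence section is 250 mm.

The house frame's nearest face is 250 mm from the fence section's +y face.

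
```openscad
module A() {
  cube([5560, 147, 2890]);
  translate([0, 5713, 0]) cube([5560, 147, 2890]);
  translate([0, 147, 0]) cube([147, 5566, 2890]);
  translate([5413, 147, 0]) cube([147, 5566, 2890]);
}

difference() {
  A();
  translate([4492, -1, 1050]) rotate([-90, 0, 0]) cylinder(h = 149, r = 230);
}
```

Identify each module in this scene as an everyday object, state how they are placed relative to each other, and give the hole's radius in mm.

The subtracted cylinder has r = 230 mm.

A is a house frame. The house frame has a circular hole through its front wall. The hole's radius is 230 mm.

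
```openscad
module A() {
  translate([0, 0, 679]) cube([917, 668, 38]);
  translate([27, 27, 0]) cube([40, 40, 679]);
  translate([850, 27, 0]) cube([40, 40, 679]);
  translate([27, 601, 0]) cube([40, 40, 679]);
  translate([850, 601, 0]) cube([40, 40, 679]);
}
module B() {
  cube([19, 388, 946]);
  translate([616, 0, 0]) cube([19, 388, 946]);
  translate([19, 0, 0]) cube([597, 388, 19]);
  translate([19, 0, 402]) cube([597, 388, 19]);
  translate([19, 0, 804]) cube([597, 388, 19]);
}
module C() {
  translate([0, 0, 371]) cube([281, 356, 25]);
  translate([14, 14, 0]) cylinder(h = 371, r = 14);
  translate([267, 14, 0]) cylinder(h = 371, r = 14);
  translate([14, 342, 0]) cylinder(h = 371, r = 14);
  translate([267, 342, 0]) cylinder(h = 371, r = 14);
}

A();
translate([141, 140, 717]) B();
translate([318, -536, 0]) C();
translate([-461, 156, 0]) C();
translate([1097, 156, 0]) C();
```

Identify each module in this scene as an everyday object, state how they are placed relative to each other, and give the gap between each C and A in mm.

Each stool's nearest face is 180 mm from the table's bounding box.

A is a table. B is a bookshelf. C is a stool. The bookshelf is on top of the table, centred. Three stools sit around the table at the −y, −x, +x sides. The gap between each stool and the table is 180 mm.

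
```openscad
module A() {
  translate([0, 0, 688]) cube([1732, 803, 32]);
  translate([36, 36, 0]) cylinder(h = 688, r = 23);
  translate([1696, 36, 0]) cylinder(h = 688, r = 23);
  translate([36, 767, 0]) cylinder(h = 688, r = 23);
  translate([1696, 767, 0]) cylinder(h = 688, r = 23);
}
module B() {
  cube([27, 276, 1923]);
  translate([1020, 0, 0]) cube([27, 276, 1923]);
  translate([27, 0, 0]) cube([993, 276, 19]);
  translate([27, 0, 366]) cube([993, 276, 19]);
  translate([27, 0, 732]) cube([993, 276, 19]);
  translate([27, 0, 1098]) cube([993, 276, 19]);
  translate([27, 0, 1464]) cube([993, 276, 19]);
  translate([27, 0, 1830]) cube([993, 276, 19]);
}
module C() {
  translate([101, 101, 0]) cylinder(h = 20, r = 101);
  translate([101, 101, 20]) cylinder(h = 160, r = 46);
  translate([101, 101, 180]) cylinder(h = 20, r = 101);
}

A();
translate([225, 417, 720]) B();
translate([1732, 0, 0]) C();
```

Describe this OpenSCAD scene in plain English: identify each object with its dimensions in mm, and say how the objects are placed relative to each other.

A is a table: top 1732 mm (x) × 803 mm (y), 32 mm thick, upper face at z = 720 mm, on four round legs of 46 mm diameter, each leg's bounding box inset 13 mm from the nearest pair of top edges, running from z = 0 to the bottom of the top.

B is a bookshelf 1047 mm wide overall, 276 mm deep and 1923 mm tall. The two sides are 27 mm thick vertical panels. 6 horizontal shelves of 19 mm thickness span between the inner faces of the sides; the lowest shelf sits on the floor and shelves are stacked with a clear vertical gap of 347 mm between each pair.

C is a spool: two coaxial disc flanges of radius 101 mm and thickness 20 mm, joined by a core cylinder of radius 46 mm and height 160 mm. The lower flange rests on z = 0 and the three cylinders share a vertical axis.

The bookshelf is on top of the table. The spool is against the table's +x side, with their −y faces flush.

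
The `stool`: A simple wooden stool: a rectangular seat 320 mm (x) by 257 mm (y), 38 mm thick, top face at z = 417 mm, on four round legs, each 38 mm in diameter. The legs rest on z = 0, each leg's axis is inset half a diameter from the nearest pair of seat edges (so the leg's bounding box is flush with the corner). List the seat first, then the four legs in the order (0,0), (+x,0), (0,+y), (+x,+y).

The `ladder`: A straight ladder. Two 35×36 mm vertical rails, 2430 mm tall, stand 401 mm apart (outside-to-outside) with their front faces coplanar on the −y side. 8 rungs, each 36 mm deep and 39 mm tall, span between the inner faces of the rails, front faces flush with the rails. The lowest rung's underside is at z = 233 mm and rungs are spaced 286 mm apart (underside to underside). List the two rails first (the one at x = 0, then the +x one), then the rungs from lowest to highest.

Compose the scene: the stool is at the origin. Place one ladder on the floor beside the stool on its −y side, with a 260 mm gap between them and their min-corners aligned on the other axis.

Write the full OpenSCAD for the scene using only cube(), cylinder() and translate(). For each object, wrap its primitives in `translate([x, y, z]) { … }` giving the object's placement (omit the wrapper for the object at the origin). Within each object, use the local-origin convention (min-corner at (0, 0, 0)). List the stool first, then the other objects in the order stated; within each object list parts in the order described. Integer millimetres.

translate([0, 0, 379]) cube([320, 257, 38]);
translate([19, 19, 0]) cylinder(h = 379, r = 19);
translate([301, 19, 0]) cylinder(h = 379, r = 19);
translate([19, 238, 0]) cylinder(h = 379, r = 19);
translate([301, 238, 0]) cylinder(h = 379, r = 19);
translate([0, -296, 0]) {
  cube([35, 36, 2430]);
  translate([366, 0, 0]) cube([35, 36, 2430]);
  translate([35, 0, 233]) cube([331, 36, 39]);
  translate([35, 0, 519]) cube([331, 36, 39]);
  translate([35, 0, 805]) cube([331, 36, 39]);
  translate([35, 0, 1091]) cube([331, 36, 39]);
  translate([35, 0, 1377]) cube([331, 36, 39]);
  translate([35, 0, 1663]) cube([331, 36, 39]);
  translate([35, 0, 1949]) cube([331, 36, 39]);
  translate([35, 0, 2235]) cube([331, 36, 39]);
}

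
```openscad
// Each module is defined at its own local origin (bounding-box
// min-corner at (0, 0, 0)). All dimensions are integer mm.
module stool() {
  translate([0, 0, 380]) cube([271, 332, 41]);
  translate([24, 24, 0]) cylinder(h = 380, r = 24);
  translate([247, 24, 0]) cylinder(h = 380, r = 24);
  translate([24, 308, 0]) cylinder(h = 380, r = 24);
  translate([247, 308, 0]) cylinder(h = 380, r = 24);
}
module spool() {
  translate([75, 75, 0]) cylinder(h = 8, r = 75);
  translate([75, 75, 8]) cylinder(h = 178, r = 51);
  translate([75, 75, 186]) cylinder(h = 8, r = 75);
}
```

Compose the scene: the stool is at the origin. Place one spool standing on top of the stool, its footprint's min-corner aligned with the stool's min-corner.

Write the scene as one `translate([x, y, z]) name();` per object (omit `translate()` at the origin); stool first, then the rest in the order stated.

stool();
translate([0, 0, 421]) spool();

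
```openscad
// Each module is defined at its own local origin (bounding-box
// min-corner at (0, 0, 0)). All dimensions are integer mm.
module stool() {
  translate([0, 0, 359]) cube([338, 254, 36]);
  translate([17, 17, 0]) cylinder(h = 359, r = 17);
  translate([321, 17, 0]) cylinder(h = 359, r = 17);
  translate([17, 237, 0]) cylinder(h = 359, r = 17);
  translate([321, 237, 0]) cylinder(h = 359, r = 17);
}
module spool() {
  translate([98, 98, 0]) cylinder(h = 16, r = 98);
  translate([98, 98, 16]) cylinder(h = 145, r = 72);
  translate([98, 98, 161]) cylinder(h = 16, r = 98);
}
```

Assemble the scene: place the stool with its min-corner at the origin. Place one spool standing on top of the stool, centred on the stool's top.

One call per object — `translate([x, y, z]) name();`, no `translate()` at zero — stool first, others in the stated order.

stool();
translate([71, 29, 395]) spool();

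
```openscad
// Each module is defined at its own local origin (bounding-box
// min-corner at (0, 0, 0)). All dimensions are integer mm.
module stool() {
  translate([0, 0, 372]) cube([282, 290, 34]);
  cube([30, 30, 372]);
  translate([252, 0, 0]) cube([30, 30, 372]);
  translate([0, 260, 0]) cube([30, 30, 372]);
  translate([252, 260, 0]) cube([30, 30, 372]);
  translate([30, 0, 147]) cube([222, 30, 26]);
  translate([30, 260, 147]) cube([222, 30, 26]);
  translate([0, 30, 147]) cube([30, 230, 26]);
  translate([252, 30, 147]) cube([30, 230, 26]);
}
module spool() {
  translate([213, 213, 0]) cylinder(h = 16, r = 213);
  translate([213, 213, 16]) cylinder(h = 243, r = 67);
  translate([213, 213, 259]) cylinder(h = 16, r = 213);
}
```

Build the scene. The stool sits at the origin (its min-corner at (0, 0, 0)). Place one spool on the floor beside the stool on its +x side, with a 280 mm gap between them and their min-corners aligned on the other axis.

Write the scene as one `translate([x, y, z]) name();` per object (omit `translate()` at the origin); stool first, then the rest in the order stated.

stool();
translate([562, 0, 0]) spool();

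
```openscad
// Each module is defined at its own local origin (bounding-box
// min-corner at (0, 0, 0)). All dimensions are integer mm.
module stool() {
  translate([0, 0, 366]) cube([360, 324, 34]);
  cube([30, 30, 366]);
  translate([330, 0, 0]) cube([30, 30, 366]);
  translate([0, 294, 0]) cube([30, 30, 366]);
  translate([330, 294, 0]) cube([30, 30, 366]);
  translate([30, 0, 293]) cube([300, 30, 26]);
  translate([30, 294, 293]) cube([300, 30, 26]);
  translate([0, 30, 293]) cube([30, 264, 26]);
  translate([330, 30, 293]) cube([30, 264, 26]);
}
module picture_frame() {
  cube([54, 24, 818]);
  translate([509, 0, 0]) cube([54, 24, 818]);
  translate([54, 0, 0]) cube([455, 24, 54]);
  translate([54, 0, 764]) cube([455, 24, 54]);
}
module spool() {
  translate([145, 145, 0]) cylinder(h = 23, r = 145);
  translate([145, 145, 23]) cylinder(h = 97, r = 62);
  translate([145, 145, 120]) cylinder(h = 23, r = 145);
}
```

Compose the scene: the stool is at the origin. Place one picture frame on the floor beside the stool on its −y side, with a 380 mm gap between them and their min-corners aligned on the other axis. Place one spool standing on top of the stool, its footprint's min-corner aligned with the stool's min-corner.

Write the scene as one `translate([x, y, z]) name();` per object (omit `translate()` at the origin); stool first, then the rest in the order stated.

stool();
translate([0, -404, 0]) picture_frame();
translate([0, 0, 400]) spool();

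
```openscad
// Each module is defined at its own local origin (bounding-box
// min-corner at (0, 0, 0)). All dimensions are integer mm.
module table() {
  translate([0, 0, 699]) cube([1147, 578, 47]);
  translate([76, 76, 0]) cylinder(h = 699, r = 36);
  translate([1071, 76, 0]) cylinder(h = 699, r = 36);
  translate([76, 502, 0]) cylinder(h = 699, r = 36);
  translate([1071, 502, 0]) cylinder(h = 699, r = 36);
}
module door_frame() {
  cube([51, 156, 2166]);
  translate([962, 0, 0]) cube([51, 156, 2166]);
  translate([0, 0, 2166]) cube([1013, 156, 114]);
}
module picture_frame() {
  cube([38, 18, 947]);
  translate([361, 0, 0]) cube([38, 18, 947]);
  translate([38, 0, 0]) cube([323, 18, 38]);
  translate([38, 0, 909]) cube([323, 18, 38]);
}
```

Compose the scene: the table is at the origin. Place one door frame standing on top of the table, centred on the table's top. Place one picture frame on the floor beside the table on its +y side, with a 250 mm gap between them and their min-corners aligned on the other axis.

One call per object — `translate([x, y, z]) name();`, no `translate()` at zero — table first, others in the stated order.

table();
translate([67, 211, 746]) door_frame();
translate([0, 828, 0]) picture_frame();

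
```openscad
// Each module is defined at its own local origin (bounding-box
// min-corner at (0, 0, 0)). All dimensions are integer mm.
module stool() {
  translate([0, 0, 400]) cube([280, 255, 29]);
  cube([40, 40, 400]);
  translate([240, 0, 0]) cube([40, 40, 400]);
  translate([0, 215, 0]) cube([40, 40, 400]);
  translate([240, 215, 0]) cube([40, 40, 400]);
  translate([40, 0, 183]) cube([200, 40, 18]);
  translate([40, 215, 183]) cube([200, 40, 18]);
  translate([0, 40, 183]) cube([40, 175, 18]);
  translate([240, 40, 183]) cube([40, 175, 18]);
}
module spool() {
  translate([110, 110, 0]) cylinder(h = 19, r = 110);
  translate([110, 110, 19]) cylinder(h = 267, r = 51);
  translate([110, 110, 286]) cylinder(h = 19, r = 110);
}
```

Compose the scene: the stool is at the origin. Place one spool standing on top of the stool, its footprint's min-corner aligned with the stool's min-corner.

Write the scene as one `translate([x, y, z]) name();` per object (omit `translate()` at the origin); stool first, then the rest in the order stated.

stool();
translate([0, 0, 429]) spool();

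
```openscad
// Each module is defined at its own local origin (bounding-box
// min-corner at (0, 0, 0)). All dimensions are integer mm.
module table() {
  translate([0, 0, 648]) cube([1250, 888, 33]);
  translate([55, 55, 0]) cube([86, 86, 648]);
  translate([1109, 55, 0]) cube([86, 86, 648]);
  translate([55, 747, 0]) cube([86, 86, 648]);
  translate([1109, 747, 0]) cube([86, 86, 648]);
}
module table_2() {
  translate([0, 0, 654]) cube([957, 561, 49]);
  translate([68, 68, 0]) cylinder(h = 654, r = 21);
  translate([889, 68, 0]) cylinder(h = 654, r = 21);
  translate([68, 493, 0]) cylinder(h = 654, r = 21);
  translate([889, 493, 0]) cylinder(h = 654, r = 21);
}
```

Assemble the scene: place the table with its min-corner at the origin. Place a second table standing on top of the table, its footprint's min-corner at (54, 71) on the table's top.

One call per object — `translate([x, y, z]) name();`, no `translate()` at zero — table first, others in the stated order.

table();
translate([54, 71, 681]) table_2();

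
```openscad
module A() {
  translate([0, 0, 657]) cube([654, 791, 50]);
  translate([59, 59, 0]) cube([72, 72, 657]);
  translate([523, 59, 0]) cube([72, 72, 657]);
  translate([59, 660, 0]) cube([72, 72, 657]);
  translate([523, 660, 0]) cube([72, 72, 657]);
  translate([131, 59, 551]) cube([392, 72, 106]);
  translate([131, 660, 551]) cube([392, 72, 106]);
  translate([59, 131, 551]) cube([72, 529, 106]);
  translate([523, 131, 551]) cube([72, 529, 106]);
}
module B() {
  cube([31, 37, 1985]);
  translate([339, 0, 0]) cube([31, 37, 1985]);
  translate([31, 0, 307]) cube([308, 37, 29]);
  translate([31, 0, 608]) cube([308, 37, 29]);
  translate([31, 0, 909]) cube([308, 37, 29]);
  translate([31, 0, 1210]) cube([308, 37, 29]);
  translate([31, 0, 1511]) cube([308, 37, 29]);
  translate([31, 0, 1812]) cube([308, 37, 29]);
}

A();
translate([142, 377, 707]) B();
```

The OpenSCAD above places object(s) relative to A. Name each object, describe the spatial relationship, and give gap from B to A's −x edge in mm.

A is a table. B is a ladder. The ladder is on top of the table, centred. The gap from the ladder to the table's −x edge is 142 mm.

The ladder's min-x is at 142; the table's min-x is 0; gap = 142 mm.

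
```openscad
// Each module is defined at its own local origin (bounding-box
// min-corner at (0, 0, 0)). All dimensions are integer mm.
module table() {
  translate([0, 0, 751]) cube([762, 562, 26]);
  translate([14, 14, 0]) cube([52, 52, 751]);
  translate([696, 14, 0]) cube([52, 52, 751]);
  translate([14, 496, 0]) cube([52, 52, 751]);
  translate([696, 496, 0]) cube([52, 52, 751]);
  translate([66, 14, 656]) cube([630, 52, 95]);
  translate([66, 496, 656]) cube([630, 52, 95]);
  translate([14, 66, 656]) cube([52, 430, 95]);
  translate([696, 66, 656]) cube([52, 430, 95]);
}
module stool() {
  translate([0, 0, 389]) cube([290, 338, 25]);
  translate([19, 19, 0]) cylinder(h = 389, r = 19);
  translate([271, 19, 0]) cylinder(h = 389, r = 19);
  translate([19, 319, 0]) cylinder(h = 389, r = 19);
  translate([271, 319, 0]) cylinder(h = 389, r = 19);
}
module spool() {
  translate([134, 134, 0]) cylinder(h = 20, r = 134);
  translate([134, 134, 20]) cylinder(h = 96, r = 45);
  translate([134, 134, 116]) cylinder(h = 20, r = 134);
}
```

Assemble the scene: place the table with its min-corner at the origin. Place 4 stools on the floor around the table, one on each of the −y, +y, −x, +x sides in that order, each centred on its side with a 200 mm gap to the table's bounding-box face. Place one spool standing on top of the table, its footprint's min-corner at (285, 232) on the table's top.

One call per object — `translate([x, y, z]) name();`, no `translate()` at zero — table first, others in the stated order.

table();
translate([236, -538, 0]) stool();
translate([236, 762, 0]) stool();
translate([-490, 112, 0]) stool();
translate([962, 112, 0]) stool();
translate([285, 232, 777]) spool();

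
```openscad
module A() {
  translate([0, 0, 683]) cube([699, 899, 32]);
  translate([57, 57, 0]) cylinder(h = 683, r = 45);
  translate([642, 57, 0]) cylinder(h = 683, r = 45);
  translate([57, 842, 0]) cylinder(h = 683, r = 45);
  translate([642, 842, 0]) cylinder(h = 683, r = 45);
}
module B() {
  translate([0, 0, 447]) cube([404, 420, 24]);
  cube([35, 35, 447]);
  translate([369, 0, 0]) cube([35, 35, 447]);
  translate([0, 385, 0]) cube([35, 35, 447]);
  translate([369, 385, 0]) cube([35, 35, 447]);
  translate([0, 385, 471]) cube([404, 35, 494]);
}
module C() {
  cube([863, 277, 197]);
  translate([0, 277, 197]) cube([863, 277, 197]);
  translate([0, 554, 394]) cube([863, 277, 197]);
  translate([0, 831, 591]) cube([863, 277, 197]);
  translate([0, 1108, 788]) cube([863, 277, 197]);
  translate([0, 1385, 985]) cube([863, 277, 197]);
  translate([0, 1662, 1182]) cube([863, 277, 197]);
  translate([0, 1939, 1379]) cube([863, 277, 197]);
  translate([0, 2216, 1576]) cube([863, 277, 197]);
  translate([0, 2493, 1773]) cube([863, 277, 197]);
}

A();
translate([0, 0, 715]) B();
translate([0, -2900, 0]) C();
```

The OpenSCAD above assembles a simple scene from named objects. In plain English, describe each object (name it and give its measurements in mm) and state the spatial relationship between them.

A is a table: top 699 mm (x) × 899 mm (y), 32 mm thick, upper face at z = 715 mm, on four round legs of 90 mm diameter, each leg's bounding box inset 12 mm from the nearest pair of top edges, running from z = 0 to the bottom of the top.

B is a chair. The seat is a 404×420×24 mm slab with its top at z = 471 mm, on four 35×35 mm corner legs (flush with the seat edges, standing on z = 0). A flat backrest 35 mm thick, 494 mm tall, spans the full seat width and rises from the seat top along its +y edge, rear face flush with the rear of the seat.

C is a straight staircase of 10 solid steps. Each step is 863 mm wide (x), 277 mm deep (y, the going) and 197 mm tall (the rise). The first step rests on the floor; each subsequent step sits one going further in +y and one rise higher in +z, directly behind and above the previous step with no overlap.

The chair is on top of the table. The staircase is on the floor beside the table on its −y side.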